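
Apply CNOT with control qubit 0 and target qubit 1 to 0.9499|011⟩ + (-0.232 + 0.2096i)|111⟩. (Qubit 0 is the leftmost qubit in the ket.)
0.9499|011⟩ + (-0.232 + 0.2096i)|101⟩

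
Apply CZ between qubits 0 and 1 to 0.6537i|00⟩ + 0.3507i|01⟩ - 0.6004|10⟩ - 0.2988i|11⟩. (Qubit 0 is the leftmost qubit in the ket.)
0.6537i|00⟩ + 0.3507i|01⟩ - 0.6004|10⟩ + 0.2988i|11⟩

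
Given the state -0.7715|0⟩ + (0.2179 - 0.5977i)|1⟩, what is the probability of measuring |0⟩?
0.5952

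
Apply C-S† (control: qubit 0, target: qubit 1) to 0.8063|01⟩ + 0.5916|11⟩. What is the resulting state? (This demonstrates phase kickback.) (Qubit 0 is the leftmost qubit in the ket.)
0.8063|01⟩ - 0.5916i|11⟩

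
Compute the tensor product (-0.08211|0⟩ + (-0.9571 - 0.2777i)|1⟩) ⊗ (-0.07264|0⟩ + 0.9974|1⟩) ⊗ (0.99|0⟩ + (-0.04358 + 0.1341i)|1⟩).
0.005905|000⟩ + (-0.0002599 + 0.0007998i)|001⟩ - 0.08108|010⟩ + (0.003569 - 0.01098i)|011⟩ + (0.06883 + 0.01997i)|100⟩ + (-0.005735 + 0.008444i)|101⟩ + (-0.9451 - 0.2742i)|110⟩ + (0.07874 - 0.1159i)|111⟩

amp(|b₁b₂…⟩) = product of the factor amplitudes for bits b₁, b₂, …; only kets whose every factor amplitude is nonzero survive.
|000⟩: (-0.08211)(-0.07264)(0.99) = 0.005905
|001⟩: (-0.08211)(-0.07264)(-0.04358 + 0.1341i) = (-0.0002599 + 0.0007998i)
|010⟩: (-0.08211)(0.9974)(0.99) = -0.08108
|011⟩: (-0.08211)(0.9974)(-0.04358 + 0.1341i) = (0.003569 - 0.01098i)
|100⟩: (-0.9571 - 0.2777i)(-0.07264)(0.99) = (0.06883 + 0.01997i)
|101⟩: (-0.9571 - 0.2777i)(-0.07264)(-0.04358 + 0.1341i) = (-0.005735 + 0.008444i)
|110⟩: (-0.9571 - 0.2777i)(0.9974)(0.99) = (-0.9451 - 0.2742i)
|111⟩: (-0.9571 - 0.2777i)(0.9974)(-0.04358 + 0.1341i) = (0.07874 - 0.1159i)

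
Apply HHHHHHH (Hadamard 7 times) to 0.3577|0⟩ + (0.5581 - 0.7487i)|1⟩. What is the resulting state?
(0.6476 - 0.5294i)|0⟩ + (-0.1417 + 0.5294i)|1⟩

H² = I, so H^7 = H: a single Hadamard. With (a, b) = (0.3577, (0.5581 - 0.7487i)), H gives ((a + b)/√2, (a − b)/√2) = ((0.6476 - 0.5294i), (-0.1417 + 0.5294i)).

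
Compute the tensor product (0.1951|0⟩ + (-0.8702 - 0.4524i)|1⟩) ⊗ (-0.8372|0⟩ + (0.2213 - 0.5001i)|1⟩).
-0.1633|00⟩ + (0.04318 - 0.09757i)|01⟩ + (0.7285 + 0.3787i)|10⟩ + (-0.4188 + 0.3351i)|11⟩

amp(|b₁b₂…⟩) = product of the factor amplitudes for bits b₁, b₂, …; only kets whose every factor amplitude is nonzero survive.
|00⟩: (0.1951)(-0.8372) = -0.1633
|01⟩: (0.1951)(0.2213 - 0.5001i) = (0.04318 - 0.09757i)
|10⟩: (-0.8702 - 0.4524i)(-0.8372) = (0.7285 + 0.3787i)
|11⟩: (-0.8702 - 0.4524i)(0.2213 - 0.5001i) = (-0.4188 + 0.3351i)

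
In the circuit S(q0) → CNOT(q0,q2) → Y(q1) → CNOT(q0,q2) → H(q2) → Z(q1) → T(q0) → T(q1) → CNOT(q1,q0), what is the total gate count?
9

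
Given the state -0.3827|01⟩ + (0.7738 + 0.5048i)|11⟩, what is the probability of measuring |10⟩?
0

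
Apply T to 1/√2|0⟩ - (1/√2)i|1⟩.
1/√2|0⟩ + (1/2 - (1/2)i)|1⟩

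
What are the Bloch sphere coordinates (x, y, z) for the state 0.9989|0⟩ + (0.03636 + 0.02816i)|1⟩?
(0.07264, 0.05626, 0.9957)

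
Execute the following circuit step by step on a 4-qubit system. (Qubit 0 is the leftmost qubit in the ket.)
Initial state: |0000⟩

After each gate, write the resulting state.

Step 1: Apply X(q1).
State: |0100⟩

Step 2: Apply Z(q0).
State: |0100⟩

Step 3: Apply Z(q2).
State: |0100⟩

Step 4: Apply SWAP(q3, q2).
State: |0100⟩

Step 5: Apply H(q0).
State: 1/√2|0100⟩ + 1/√2|1100⟩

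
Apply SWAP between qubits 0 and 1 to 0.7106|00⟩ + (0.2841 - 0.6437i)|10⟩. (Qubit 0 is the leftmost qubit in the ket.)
0.7106|00⟩ + (0.2841 - 0.6437i)|01⟩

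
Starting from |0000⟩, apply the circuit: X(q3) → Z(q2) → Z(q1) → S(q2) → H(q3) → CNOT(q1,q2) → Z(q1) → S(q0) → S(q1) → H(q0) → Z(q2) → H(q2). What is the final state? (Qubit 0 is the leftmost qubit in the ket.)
1/√8|0000⟩ - 1/√8|0001⟩ + 1/√8|0010⟩ - 1/√8|0011⟩ + 1/√8|1000⟩ - 1/√8|1001⟩ + 1/√8|1010⟩ - 1/√8|1011⟩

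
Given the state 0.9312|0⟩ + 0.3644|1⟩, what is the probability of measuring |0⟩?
0.8671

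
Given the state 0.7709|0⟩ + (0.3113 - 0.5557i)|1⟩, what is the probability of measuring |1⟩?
0.4057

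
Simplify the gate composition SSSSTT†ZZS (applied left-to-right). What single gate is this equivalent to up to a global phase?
S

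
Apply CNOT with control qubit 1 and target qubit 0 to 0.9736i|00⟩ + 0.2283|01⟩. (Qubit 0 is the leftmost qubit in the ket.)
0.9736i|00⟩ + 0.2283|11⟩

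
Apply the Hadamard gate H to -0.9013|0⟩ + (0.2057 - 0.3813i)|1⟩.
(-0.4919 - 0.2696i)|0⟩ + (-0.7828 + 0.2696i)|1⟩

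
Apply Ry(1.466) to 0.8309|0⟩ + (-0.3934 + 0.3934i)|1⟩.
(0.8807 - 0.2632i)|0⟩ + (0.2636 + 0.2924i)|1⟩

Ry(1.466) = [[cos(θ/2), −sin(θ/2)], [sin(θ/2), cos(θ/2)]]; θ = 1.466, cos(θ/2) ≈ 0.74317, sin(θ/2) ≈ 0.669102.
With a = amp(|0⟩) = 0.8309 and b = amp(|1⟩) = (-0.3934 + 0.3934i):
new amp(|0⟩) = (0.74317)·a + (-0.669102)·b = (0.8807 - 0.2632i)
new amp(|1⟩) = (0.669102)·a + (0.74317)·b = (0.2636 + 0.2924i)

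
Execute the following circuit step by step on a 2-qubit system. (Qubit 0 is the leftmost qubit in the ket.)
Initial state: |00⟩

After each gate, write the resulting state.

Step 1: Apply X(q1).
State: |01⟩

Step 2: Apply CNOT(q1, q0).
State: |11⟩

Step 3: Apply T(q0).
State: (1/√2 + (1/√2)i)|11⟩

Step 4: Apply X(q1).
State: (1/√2 + (1/√2)i)|10⟩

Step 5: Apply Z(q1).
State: (1/√2 + (1/√2)i)|10⟩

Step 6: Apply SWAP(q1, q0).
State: (1/√2 + (1/√2)i)|01⟩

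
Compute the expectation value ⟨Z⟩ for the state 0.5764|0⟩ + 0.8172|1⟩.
-0.3356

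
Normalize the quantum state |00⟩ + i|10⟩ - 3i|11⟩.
0.3015|00⟩ + 0.3015i|10⟩ - 0.9045i|11⟩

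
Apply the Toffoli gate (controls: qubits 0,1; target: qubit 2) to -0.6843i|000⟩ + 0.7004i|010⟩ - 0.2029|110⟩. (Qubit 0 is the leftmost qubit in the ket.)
-0.6843i|000⟩ + 0.7004i|010⟩ - 0.2029|111⟩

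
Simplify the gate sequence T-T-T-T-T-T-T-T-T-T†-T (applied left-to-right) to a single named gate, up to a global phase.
T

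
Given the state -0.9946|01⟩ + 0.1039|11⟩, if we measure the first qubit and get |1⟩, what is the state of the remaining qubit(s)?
|1⟩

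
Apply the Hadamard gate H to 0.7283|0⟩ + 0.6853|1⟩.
0.9996|0⟩ + 0.03041|1⟩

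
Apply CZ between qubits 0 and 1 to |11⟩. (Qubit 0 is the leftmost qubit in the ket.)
-|11⟩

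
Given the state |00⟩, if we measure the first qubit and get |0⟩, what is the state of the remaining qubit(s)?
|0⟩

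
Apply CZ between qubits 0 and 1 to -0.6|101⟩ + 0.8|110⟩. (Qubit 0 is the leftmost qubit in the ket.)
-0.6|101⟩ - 0.8|110⟩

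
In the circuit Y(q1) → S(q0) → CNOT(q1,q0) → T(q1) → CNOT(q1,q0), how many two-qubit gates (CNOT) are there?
2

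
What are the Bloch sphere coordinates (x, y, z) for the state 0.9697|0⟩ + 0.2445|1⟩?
(0.4742, 0, 0.8805)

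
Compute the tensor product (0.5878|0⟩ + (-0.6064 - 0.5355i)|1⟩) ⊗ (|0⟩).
0.5878|00⟩ + (-0.6064 - 0.5355i)|10⟩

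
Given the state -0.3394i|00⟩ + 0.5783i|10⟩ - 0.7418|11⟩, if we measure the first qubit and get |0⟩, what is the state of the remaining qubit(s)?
-i|0⟩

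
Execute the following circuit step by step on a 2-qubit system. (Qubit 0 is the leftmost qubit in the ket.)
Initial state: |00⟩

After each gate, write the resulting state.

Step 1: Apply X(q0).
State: |10⟩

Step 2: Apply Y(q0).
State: -i|00⟩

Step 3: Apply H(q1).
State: -(1/√2)i|00⟩ - (1/√2)i|01⟩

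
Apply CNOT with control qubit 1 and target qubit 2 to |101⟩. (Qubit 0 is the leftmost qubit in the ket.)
|101⟩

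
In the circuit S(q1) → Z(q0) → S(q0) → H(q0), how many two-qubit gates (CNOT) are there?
0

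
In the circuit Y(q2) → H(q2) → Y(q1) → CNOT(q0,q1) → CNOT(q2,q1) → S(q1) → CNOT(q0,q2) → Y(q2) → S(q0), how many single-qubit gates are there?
6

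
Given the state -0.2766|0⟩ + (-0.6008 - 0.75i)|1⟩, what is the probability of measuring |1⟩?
0.9235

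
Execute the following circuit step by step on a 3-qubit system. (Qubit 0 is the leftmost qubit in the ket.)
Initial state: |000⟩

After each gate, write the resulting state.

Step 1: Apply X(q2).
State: |001⟩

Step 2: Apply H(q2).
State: 1/√2|000⟩ - 1/√2|001⟩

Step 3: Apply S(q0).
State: 1/√2|000⟩ - 1/√2|001⟩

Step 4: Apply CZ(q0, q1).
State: 1/√2|000⟩ - 1/√2|001⟩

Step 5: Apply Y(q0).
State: (1/√2)i|100⟩ - (1/√2)i|101⟩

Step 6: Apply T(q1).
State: (1/√2)i|100⟩ - (1/√2)i|101⟩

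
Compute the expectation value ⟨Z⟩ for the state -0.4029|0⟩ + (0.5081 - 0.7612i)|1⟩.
-0.6753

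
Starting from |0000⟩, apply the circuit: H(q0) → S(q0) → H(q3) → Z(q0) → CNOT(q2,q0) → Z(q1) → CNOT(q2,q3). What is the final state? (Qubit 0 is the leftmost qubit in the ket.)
1/2|0000⟩ + 1/2|0001⟩ - (1/2)i|1000⟩ - (1/2)i|1001⟩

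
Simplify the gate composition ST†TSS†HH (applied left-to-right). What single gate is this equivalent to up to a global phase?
S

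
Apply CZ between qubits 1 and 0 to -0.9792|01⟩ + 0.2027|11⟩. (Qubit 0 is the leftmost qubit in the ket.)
-0.9792|01⟩ - 0.2027|11⟩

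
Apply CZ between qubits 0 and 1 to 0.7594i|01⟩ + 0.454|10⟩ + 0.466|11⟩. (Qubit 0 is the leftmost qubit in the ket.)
0.7594i|01⟩ + 0.454|10⟩ - 0.466|11⟩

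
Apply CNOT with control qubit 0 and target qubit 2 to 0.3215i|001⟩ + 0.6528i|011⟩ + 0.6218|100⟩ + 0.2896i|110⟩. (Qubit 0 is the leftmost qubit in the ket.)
0.3215i|001⟩ + 0.6528i|011⟩ + 0.6218|101⟩ + 0.2896i|111⟩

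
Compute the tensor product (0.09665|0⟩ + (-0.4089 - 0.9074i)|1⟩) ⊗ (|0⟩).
0.09665|00⟩ + (-0.4089 - 0.9074i)|10⟩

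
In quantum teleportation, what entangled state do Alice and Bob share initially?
Bell state |Φ+⟩ = (|00⟩ + |11⟩)/√2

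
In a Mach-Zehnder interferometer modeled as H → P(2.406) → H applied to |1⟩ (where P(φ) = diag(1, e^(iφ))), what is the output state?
(0.8707 - 0.3355i)|0⟩ + (0.1293 + 0.3355i)|1⟩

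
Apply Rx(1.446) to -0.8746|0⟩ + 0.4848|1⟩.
(-0.6558 - 0.3208i)|0⟩ + (0.3635 + 0.5787i)|1⟩

Rx(1.446) = [[cos(θ/2), −i·sin(θ/2)], [−i·sin(θ/2), cos(θ/2)]]; θ = 1.446, cos(θ/2) ≈ 0.749824, sin(θ/2) ≈ 0.661637.
With a = amp(|0⟩) = -0.8746 and b = amp(|1⟩) = 0.4848:
new amp(|0⟩) = (0.749824)·a + (-0.661637i)·b = (-0.6558 - 0.3208i)
new amp(|1⟩) = (-0.661637i)·a + (0.749824)·b = (0.3635 + 0.5787i)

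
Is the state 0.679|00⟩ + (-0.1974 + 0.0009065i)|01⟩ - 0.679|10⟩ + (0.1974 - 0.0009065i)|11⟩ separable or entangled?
Separable

Writing the state as a|00⟩ + b|01⟩ + c|10⟩ + d|11⟩, it is a product state iff ad − bc = 0.
Here (a, b, c, d) = (0.679, (-0.1974 + 0.0009065i), -0.679, (0.1974 - 0.0009065i)): ad − bc = (0.679)(0.1974 - 0.0009065i) − (-0.1974 + 0.0009065i)(-0.679) = 0, so the state is separable.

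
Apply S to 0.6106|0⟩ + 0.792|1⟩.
0.6106|0⟩ + 0.792i|1⟩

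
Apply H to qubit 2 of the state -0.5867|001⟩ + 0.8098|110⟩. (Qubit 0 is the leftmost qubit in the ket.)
-0.4149|000⟩ + 0.4149|001⟩ + 0.5726|110⟩ + 0.5726|111⟩

H on qubit 2 mixes each pair of kets that differ only in qubit 2: amplitudes (a, b) of (|…0…⟩, |…1…⟩) become ((a + b)/√2, (a − b)/√2). Kets absent from the input have amplitude 0.
(|000⟩, |001⟩): (a, b) = (0, -0.5867) → (-0.4149, 0.4149)
(|110⟩, |111⟩): (a, b) = (0.8098, 0) → (0.5726, 0.5726)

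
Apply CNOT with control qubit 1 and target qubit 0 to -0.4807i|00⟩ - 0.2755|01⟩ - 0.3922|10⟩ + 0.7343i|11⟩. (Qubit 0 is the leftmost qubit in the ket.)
-0.4807i|00⟩ + 0.7343i|01⟩ - 0.3922|10⟩ - 0.2755|11⟩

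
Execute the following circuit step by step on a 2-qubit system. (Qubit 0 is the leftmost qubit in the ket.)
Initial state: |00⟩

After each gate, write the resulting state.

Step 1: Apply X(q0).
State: |10⟩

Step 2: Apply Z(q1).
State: |10⟩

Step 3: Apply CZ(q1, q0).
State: |10⟩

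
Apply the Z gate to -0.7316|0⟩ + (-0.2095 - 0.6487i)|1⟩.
-0.7316|0⟩ + (0.2095 + 0.6487i)|1⟩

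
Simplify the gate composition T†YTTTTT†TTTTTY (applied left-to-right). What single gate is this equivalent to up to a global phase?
T†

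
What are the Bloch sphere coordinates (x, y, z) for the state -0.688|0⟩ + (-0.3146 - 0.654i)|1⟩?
(0.4329, 0.8999, -0.05335)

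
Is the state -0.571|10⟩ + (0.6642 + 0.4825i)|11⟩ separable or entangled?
Separable

Writing the state as a|00⟩ + b|01⟩ + c|10⟩ + d|11⟩, it is a product state iff ad − bc = 0.
Here (a, b, c, d) = (0, 0, -0.571, (0.6642 + 0.4825i)): ad − bc = (0)(0.6642 + 0.4825i) − (0)(-0.571) = 0, so the state is separable.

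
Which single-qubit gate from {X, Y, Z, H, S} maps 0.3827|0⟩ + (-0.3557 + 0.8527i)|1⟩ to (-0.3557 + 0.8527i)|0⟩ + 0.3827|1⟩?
X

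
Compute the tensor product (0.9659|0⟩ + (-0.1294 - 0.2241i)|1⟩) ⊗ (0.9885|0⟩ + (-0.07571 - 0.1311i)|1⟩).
0.9548|00⟩ + (-0.07313 - 0.1266i)|01⟩ + (-0.1279 - 0.2215i)|10⟩ + (-0.01958 + 0.03393i)|11⟩

amp(|b₁b₂…⟩) = product of the factor amplitudes for bits b₁, b₂, …; only kets whose every factor amplitude is nonzero survive.
|00⟩: (0.9659)(0.9885) = 0.9548
|01⟩: (0.9659)(-0.07571 - 0.1311i) = (-0.07313 - 0.1266i)
|10⟩: (-0.1294 - 0.2241i)(0.9885) = (-0.1279 - 0.2215i)
|11⟩: (-0.1294 - 0.2241i)(-0.07571 - 0.1311i) = (-0.01958 + 0.03393i)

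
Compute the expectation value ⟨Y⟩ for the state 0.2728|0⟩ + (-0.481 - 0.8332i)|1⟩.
-0.4546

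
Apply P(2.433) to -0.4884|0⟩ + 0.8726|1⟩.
-0.4884|0⟩ + (-0.6625 + 0.5679i)|1⟩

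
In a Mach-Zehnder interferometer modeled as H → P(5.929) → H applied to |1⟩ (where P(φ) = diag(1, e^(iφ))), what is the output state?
(0.03104 + 0.1734i)|0⟩ + (0.969 - 0.1734i)|1⟩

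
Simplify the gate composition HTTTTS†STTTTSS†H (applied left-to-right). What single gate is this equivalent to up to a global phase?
I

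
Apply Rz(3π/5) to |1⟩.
(0.5878 + 0.809i)|1⟩

Rz(3π/5) = [[e^(−iθ/2), 0], [0, e^(iθ/2)]] with e^(±iθ/2) = cos(θ/2) ± i·sin(θ/2); θ = 3π/5, cos(θ/2) ≈ 0.587785, sin(θ/2) ≈ 0.809017.
With a = amp(|0⟩) = 0 and b = amp(|1⟩) = 1:
new amp(|0⟩) = (0.587785 - 0.809017i)·a = 0
new amp(|1⟩) = (0.587785 + 0.809017i)·b = (0.5878 + 0.809i)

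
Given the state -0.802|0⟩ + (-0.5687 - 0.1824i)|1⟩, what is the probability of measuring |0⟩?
0.6432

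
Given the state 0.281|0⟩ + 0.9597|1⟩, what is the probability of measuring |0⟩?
0.07896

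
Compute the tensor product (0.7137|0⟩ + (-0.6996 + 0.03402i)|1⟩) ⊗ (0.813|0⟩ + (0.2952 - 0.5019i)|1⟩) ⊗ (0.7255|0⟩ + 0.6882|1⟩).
0.421|000⟩ + 0.3993|001⟩ + (0.1529 - 0.2599i)|010⟩ + (0.145 - 0.2465i)|011⟩ + (-0.4126 + 0.02007i)|100⟩ + (-0.3914 + 0.01903i)|101⟩ + (-0.1374 + 0.262i)|110⟩ + (-0.1304 + 0.2486i)|111⟩

amp(|b₁b₂…⟩) = product of the factor amplitudes for bits b₁, b₂, …; only kets whose every factor amplitude is nonzero survive.
|000⟩: (0.7137)(0.813)(0.7255) = 0.421
|001⟩: (0.7137)(0.813)(0.6882) = 0.3993
|010⟩: (0.7137)(0.2952 - 0.5019i)(0.7255) = (0.1529 - 0.2599i)
|011⟩: (0.7137)(0.2952 - 0.5019i)(0.6882) = (0.145 - 0.2465i)
|100⟩: (-0.6996 + 0.03402i)(0.813)(0.7255) = (-0.4126 + 0.02007i)
|101⟩: (-0.6996 + 0.03402i)(0.813)(0.6882) = (-0.3914 + 0.01903i)
|110⟩: (-0.6996 + 0.03402i)(0.2952 - 0.5019i)(0.7255) = (-0.1374 + 0.262i)
|111⟩: (-0.6996 + 0.03402i)(0.2952 - 0.5019i)(0.6882) = (-0.1304 + 0.2486i)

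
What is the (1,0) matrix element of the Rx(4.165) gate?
-0.8719i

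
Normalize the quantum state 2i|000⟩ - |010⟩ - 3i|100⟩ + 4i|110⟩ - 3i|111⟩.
0.3203i|000⟩ - 0.1601|010⟩ - 0.4804i|100⟩ + 0.6405i|110⟩ - 0.4804i|111⟩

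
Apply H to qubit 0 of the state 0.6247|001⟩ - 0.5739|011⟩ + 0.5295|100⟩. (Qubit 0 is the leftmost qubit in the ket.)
0.3744|000⟩ + 0.4417|001⟩ - 0.4058|011⟩ - 0.3744|100⟩ + 0.4417|101⟩ - 0.4058|111⟩

H on qubit 0 mixes each pair of kets that differ only in qubit 0: amplitudes (a, b) of (|…0…⟩, |…1…⟩) become ((a + b)/√2, (a − b)/√2). Kets absent from the input have amplitude 0.
(|000⟩, |100⟩): (a, b) = (0, 0.5295) → (0.3744, -0.3744)
(|001⟩, |101⟩): (a, b) = (0.6247, 0) → (0.4417, 0.4417)
(|011⟩, |111⟩): (a, b) = (-0.5739, 0) → (-0.4058, -0.4058)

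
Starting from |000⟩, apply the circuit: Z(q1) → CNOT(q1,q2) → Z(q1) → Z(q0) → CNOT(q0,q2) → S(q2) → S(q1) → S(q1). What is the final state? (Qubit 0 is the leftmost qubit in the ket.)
|000⟩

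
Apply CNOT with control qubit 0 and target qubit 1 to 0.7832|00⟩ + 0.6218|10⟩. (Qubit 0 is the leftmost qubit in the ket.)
0.7832|00⟩ + 0.6218|11⟩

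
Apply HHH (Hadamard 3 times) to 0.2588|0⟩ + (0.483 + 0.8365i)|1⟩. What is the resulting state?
(0.5245 + 0.5915i)|0⟩ + (-0.1585 - 0.5915i)|1⟩

H² = I, so H^3 = H: a single Hadamard. With (a, b) = (0.2588, (0.483 + 0.8365i)), H gives ((a + b)/√2, (a − b)/√2) = ((0.5245 + 0.5915i), (-0.1585 - 0.5915i)).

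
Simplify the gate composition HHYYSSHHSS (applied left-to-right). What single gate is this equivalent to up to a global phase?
I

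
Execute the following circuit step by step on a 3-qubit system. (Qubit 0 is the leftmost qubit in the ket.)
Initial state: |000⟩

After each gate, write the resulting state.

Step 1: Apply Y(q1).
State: i|010⟩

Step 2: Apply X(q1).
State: i|000⟩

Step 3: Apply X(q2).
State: i|001⟩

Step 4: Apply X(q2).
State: i|000⟩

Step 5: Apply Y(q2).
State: -|001⟩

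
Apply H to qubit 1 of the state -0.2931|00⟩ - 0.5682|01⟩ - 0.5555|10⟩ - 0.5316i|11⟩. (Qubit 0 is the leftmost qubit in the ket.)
-0.609|00⟩ + 0.1945|01⟩ + (-0.3928 - 0.3759i)|10⟩ + (-0.3928 + 0.3759i)|11⟩

H on qubit 1 mixes each pair of kets that differ only in qubit 1: amplitudes (a, b) of (|…0…⟩, |…1…⟩) become ((a + b)/√2, (a − b)/√2). Kets absent from the input have amplitude 0.
(|00⟩, |01⟩): (a, b) = (-0.2931, -0.5682) → (-0.609, 0.1945)
(|10⟩, |11⟩): (a, b) = (-0.5555, -0.5316i) → ((-0.3928 - 0.3759i), (-0.3928 + 0.3759i))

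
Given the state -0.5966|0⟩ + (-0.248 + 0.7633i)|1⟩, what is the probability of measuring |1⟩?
0.6441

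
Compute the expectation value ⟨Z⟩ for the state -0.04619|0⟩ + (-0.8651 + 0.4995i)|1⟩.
-0.9958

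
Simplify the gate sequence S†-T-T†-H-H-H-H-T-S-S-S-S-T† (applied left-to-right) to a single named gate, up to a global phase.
S†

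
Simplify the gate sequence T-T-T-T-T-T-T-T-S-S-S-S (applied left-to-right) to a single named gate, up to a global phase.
I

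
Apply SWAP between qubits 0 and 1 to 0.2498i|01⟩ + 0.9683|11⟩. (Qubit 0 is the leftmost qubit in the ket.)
0.2498i|10⟩ + 0.9683|11⟩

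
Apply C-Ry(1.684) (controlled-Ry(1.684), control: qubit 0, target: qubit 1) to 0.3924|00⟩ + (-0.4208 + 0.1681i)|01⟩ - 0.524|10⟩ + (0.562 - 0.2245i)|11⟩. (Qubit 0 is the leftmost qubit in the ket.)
0.3924|00⟩ + (-0.4208 + 0.1681i)|01⟩ + (-0.7682 + 0.1675i)|10⟩ + (-0.01662 - 0.1495i)|11⟩

C-Ry(1.684) leaves the control-|0⟩ kets |00⟩, |01⟩ unchanged and applies Ry(1.684) to qubit 1 on the control-|1⟩ pair (|10⟩, |11⟩).
Ry(1.684) = [[cos(θ/2), −sin(θ/2)], [sin(θ/2), cos(θ/2)]]; θ = 1.684, cos(θ/2) ≈ 0.665972, sin(θ/2) ≈ 0.745977.
With a = amp(|10⟩) = -0.524 and b = amp(|11⟩) = (0.562 - 0.2245i):
new amp(|10⟩) = (0.665972)·a + (-0.745977)·b = (-0.7682 + 0.1675i)
new amp(|11⟩) = (0.745977)·a + (0.665972)·b = (-0.01662 - 0.1495i)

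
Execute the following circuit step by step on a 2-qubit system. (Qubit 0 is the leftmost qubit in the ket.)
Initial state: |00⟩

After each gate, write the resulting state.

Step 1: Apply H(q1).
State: 1/√2|00⟩ + 1/√2|01⟩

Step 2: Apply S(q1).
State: 1/√2|00⟩ + (1/√2)i|01⟩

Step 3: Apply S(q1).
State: 1/√2|00⟩ - 1/√2|01⟩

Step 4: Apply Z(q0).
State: 1/√2|00⟩ - 1/√2|01⟩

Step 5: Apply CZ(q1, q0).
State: 1/√2|00⟩ - 1/√2|01⟩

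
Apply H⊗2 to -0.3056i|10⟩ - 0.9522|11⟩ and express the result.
(-0.4761 - 0.1528i)|00⟩ + (0.4761 - 0.1528i)|01⟩ + (0.4761 + 0.1528i)|10⟩ + (-0.4761 + 0.1528i)|11⟩

H⊗2 gives amp(|y⟩) = (1/2) Σ_x (−1)^(x·y) amp(|x⟩), where x·y is the number of positions in which both x and y have a 1.
|00⟩: (-0.3056i - 0.9522)/2 = (-0.4761 - 0.1528i)
|01⟩: (-0.3056i + 0.9522)/2 = (0.4761 - 0.1528i)
|10⟩: (0.3056i + 0.9522)/2 = (0.4761 + 0.1528i)
|11⟩: (0.3056i - 0.9522)/2 = (-0.4761 + 0.1528i)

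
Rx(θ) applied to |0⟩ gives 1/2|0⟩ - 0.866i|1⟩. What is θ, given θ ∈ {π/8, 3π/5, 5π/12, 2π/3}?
2π/3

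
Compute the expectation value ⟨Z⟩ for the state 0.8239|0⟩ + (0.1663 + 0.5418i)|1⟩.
0.3576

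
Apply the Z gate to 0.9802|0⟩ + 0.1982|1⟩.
0.9802|0⟩ - 0.1982|1⟩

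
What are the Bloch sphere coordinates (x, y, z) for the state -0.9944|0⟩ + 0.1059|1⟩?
(-0.2106, 0, 0.9776)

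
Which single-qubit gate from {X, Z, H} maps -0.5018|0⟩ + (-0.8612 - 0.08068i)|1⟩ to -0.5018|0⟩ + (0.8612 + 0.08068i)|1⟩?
Z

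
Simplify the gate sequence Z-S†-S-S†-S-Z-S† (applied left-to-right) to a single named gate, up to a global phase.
S†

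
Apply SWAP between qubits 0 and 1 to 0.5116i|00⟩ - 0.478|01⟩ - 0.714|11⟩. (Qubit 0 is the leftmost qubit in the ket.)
0.5116i|00⟩ - 0.478|10⟩ - 0.714|11⟩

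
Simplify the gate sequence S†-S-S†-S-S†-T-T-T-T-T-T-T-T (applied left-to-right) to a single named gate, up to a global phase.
S†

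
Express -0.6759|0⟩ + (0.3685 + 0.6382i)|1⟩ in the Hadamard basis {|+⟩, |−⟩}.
(-0.2174 + 0.4513i)|+⟩ + (-0.7385 - 0.4513i)|−⟩

With |ψ⟩ = α|0⟩ + β|1⟩, the Hadamard-basis coefficients are ⟨+|ψ⟩ = (α + β)/√2 and ⟨−|ψ⟩ = (α − β)/√2.
Here α = -0.6759, β = (0.3685 + 0.6382i): (α + β)/√2 = (-0.2174 + 0.4513i), (α − β)/√2 = (-0.7385 - 0.4513i).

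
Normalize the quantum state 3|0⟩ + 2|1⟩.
0.8321|0⟩ + 0.5547|1⟩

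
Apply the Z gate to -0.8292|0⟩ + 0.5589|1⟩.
-0.8292|0⟩ - 0.5589|1⟩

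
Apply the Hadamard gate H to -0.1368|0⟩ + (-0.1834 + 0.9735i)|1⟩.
(-0.2264 + 0.6884i)|0⟩ + (0.03295 - 0.6884i)|1⟩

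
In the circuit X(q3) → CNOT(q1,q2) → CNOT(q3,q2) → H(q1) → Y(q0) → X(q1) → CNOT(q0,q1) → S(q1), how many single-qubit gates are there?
5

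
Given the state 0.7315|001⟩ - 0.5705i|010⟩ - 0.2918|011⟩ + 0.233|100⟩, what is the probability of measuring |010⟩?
0.3255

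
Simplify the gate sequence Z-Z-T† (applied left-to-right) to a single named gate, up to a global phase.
T†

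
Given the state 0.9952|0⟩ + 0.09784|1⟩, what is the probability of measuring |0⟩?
0.9904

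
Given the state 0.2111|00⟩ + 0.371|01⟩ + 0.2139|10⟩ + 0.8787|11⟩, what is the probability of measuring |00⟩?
0.04456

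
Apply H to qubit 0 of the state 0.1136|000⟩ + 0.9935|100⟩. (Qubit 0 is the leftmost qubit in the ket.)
0.7828|000⟩ - 0.6222|100⟩

H on qubit 0 mixes each pair of kets that differ only in qubit 0: amplitudes (a, b) of (|…0…⟩, |…1…⟩) become ((a + b)/√2, (a − b)/√2). Kets absent from the input have amplitude 0.
(|000⟩, |100⟩): (a, b) = (0.1136, 0.9935) → (0.7828, -0.6222)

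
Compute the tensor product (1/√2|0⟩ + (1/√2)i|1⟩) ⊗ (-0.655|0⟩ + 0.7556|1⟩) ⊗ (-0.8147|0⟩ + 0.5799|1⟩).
0.3773|000⟩ - 0.2686|001⟩ - 0.4353|010⟩ + 0.3098|011⟩ + 0.3773i|100⟩ - 0.2686i|101⟩ - 0.4353i|110⟩ + 0.3098i|111⟩

amp(|b₁b₂…⟩) = product of the factor amplitudes for bits b₁, b₂, …; only kets whose every factor amplitude is nonzero survive.
|000⟩: (1/√2)(-0.655)(-0.8147) = 0.3773
|001⟩: (1/√2)(-0.655)(0.5799) = -0.2686
|010⟩: (1/√2)(0.7556)(-0.8147) = -0.4353
|011⟩: (1/√2)(0.7556)(0.5799) = 0.3098
|100⟩: ((1/√2)i)(-0.655)(-0.8147) = 0.3773i
|101⟩: ((1/√2)i)(-0.655)(0.5799) = -0.2686i
|110⟩: ((1/√2)i)(0.7556)(-0.8147) = -0.4353i
|111⟩: ((1/√2)i)(0.7556)(0.5799) = 0.3098i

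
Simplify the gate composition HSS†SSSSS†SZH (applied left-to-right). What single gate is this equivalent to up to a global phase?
X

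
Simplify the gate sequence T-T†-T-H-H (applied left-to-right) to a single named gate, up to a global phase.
T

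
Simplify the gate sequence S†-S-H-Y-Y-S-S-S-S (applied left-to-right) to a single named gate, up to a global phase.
H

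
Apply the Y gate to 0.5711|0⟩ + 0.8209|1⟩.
-0.8209i|0⟩ + 0.5711i|1⟩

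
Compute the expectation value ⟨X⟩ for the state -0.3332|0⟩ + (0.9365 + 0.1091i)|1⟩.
-0.6241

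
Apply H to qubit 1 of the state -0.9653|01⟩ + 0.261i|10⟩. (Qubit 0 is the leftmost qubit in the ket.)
-0.6826|00⟩ + 0.6826|01⟩ + 0.1846i|10⟩ + 0.1846i|11⟩

H on qubit 1 mixes each pair of kets that differ only in qubit 1: amplitudes (a, b) of (|…0…⟩, |…1…⟩) become ((a + b)/√2, (a − b)/√2). Kets absent from the input have amplitude 0.
(|00⟩, |01⟩): (a, b) = (0, -0.9653) → (-0.6826, 0.6826)
(|10⟩, |11⟩): (a, b) = (0.261i, 0) → (0.1846i, 0.1846i)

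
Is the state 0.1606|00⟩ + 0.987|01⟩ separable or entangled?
Separable

Writing the state as a|00⟩ + b|01⟩ + c|10⟩ + d|11⟩, it is a product state iff ad − bc = 0.
Here (a, b, c, d) = (0.1606, 0.987, 0, 0): ad − bc = (0.1606)(0) − (0.987)(0) = 0, so the state is separable.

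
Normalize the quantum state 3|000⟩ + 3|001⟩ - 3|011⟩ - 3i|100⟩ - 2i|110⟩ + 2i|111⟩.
0.4523|000⟩ + 0.4523|001⟩ - 0.4523|011⟩ - 0.4523i|100⟩ - 0.3015i|110⟩ + 0.3015i|111⟩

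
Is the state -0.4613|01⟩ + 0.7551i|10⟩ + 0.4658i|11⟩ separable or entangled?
Entangled

Writing the state as a|00⟩ + b|01⟩ + c|10⟩ + d|11⟩, it is a product state iff ad − bc = 0.
Here (a, b, c, d) = (0, -0.4613, 0.7551i, 0.4658i): ad − bc = (0)(0.4658i) − (-0.4613)(0.7551i) = 0.3483i ≠ 0, so the state is entangled.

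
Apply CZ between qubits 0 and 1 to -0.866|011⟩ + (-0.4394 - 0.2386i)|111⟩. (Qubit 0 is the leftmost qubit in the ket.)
-0.866|011⟩ + (0.4394 + 0.2386i)|111⟩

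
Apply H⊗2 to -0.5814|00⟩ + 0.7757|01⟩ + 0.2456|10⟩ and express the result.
0.22|00⟩ - 0.5558|01⟩ - 0.02565|10⟩ - 0.8014|11⟩

H⊗2 gives amp(|y⟩) = (1/2) Σ_x (−1)^(x·y) amp(|x⟩), where x·y is the number of positions in which both x and y have a 1.
|00⟩: (-0.5814 + 0.7757 + 0.2456)/2 = 0.22
|01⟩: (-0.5814 - 0.7757 + 0.2456)/2 = -0.5558
|10⟩: (-0.5814 + 0.7757 - 0.2456)/2 = -0.02565
|11⟩: (-0.5814 - 0.7757 - 0.2456)/2 = -0.8014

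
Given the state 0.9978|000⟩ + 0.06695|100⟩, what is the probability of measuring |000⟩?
0.9956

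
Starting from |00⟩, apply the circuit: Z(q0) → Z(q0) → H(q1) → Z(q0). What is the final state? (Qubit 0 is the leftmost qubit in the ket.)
1/√2|00⟩ + 1/√2|01⟩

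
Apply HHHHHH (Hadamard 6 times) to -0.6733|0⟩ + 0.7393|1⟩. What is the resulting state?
-0.6733|0⟩ + 0.7393|1⟩

H² = I, so an even number of Hadamards cancels: H^6 = I and the state is unchanged.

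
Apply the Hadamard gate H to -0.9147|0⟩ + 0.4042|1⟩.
-0.361|0⟩ - 0.9326|1⟩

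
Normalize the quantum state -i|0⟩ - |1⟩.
-(1/√2)i|0⟩ - 1/√2|1⟩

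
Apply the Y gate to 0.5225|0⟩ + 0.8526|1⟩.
-0.8526i|0⟩ + 0.5225i|1⟩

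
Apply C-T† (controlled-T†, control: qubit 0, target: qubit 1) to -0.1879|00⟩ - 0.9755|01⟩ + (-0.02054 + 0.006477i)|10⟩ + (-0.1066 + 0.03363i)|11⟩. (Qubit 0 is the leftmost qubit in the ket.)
-0.1879|00⟩ - 0.9755|01⟩ + (-0.02054 + 0.006477i)|10⟩ + (-0.0516 + 0.09916i)|11⟩

C-T† leaves the control-|0⟩ kets |00⟩, |01⟩ unchanged and applies T† to qubit 1 on the control-|1⟩ pair (|10⟩, |11⟩).
T† = [[1, 0], [0, (1/√2 - (1/√2)i)]].
With a = amp(|10⟩) = (-0.02054 + 0.006477i) and b = amp(|11⟩) = (-0.1066 + 0.03363i):
new amp(|10⟩) = (1)·a = (-0.02054 + 0.006477i)
new amp(|11⟩) = (1/√2 - (1/√2)i)·b = (-0.0516 + 0.09916i)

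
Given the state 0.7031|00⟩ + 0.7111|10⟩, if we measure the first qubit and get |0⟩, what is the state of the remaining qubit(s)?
|0⟩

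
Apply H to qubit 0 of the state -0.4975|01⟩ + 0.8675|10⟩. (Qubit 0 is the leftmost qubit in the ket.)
0.6134|00⟩ - 0.3518|01⟩ - 0.6134|10⟩ - 0.3518|11⟩

H on qubit 0 mixes each pair of kets that differ only in qubit 0: amplitudes (a, b) of (|…0…⟩, |…1…⟩) become ((a + b)/√2, (a − b)/√2). Kets absent from the input have amplitude 0.
(|00⟩, |10⟩): (a, b) = (0, 0.8675) → (0.6134, -0.6134)
(|01⟩, |11⟩): (a, b) = (-0.4975, 0) → (-0.3518, -0.3518)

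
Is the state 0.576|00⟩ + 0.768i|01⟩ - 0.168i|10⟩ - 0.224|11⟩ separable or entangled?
Entangled

Writing the state as a|00⟩ + b|01⟩ + c|10⟩ + d|11⟩, it is a product state iff ad − bc = 0.
Here (a, b, c, d) = (0.576, 0.768i, -0.168i, -0.224): ad − bc = (0.576)(-0.224) − (0.768i)(-0.168i) = -0.258 ≠ 0, so the state is entangled.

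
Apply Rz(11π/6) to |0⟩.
(-0.9659 - 0.2588i)|0⟩

Rz(11π/6) = [[e^(−iθ/2), 0], [0, e^(iθ/2)]] with e^(±iθ/2) = cos(θ/2) ± i·sin(θ/2); θ = 11π/6, cos(θ/2) ≈ -0.965926, sin(θ/2) ≈ 0.258819.
With a = amp(|0⟩) = 1 and b = amp(|1⟩) = 0:
new amp(|0⟩) = (-0.965926 - 0.258819i)·a = (-0.9659 - 0.2588i)
new amp(|1⟩) = (-0.965926 + 0.258819i)·b = 0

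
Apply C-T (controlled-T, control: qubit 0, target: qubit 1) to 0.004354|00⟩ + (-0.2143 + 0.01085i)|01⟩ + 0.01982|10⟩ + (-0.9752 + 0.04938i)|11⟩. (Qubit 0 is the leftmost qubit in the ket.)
0.004354|00⟩ + (-0.2143 + 0.01085i)|01⟩ + 0.01982|10⟩ + (-0.7245 - 0.6547i)|11⟩

C-T leaves the control-|0⟩ kets |00⟩, |01⟩ unchanged and applies T to qubit 1 on the control-|1⟩ pair (|10⟩, |11⟩).
T = [[1, 0], [0, (1/√2 + (1/√2)i)]].
With a = amp(|10⟩) = 0.01982 and b = amp(|11⟩) = (-0.9752 + 0.04938i):
new amp(|10⟩) = (1)·a = 0.01982
new amp(|11⟩) = (1/√2 + (1/√2)i)·b = (-0.7245 - 0.6547i)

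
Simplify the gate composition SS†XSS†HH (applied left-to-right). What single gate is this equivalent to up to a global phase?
X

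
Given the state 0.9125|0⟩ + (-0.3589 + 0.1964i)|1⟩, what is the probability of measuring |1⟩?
0.1674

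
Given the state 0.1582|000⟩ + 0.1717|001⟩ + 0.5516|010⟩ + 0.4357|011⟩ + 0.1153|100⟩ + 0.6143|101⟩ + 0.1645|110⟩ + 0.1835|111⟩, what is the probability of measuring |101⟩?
0.3774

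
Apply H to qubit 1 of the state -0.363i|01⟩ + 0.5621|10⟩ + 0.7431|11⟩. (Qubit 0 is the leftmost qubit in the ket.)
-0.2567i|00⟩ + 0.2567i|01⟩ + 0.9229|10⟩ - 0.128|11⟩

H on qubit 1 mixes each pair of kets that differ only in qubit 1: amplitudes (a, b) of (|…0…⟩, |…1…⟩) become ((a + b)/√2, (a − b)/√2). Kets absent from the input have amplitude 0.
(|00⟩, |01⟩): (a, b) = (0, -0.363i) → (-0.2567i, 0.2567i)
(|10⟩, |11⟩): (a, b) = (0.5621, 0.7431) → (0.9229, -0.128)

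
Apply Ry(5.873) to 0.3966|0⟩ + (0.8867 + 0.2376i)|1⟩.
(-0.5689 - 0.04839i)|0⟩ + (-0.7873 - 0.2326i)|1⟩

Ry(5.873) = [[cos(θ/2), −sin(θ/2)], [sin(θ/2), cos(θ/2)]]; θ = 5.873, cos(θ/2) ≈ -0.979042, sin(θ/2) ≈ 0.203658.
With a = amp(|0⟩) = 0.3966 and b = amp(|1⟩) = (0.8867 + 0.2376i):
new amp(|0⟩) = (-0.979042)·a + (-0.203658)·b = (-0.5689 - 0.04839i)
new amp(|1⟩) = (0.203658)·a + (-0.979042)·b = (-0.7873 - 0.2326i)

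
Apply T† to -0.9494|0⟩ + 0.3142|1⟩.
-0.9494|0⟩ + (0.2222 - 0.2222i)|1⟩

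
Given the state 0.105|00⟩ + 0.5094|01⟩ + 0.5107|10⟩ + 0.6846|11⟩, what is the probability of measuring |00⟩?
0.01103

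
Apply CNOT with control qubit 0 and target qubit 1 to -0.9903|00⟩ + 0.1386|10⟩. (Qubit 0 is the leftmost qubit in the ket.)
-0.9903|00⟩ + 0.1386|11⟩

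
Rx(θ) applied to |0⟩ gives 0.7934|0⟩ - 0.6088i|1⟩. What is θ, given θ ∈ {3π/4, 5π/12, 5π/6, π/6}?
5π/12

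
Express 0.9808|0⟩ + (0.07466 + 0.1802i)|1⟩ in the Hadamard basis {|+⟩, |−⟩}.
(0.7463 + 0.1274i)|+⟩ + (0.6407 - 0.1274i)|−⟩

With |ψ⟩ = α|0⟩ + β|1⟩, the Hadamard-basis coefficients are ⟨+|ψ⟩ = (α + β)/√2 and ⟨−|ψ⟩ = (α − β)/√2.
Here α = 0.9808, β = (0.07466 + 0.1802i): (α + β)/√2 = (0.7463 + 0.1274i), (α − β)/√2 = (0.6407 - 0.1274i).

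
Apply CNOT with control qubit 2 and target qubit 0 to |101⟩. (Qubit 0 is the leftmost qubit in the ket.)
|001⟩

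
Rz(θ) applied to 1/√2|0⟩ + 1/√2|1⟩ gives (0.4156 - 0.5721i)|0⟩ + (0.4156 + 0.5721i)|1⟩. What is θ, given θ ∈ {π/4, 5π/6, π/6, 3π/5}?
3π/5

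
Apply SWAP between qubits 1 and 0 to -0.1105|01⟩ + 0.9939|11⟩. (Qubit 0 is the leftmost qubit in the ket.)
-0.1105|10⟩ + 0.9939|11⟩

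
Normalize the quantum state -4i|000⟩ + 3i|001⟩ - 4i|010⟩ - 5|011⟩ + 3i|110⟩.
-0.4619i|000⟩ + 0.3464i|001⟩ - 0.4619i|010⟩ - 1/√3|011⟩ + 0.3464i|110⟩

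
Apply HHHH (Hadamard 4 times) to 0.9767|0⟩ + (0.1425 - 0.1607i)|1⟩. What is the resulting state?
0.9767|0⟩ + (0.1425 - 0.1607i)|1⟩

H² = I, so an even number of Hadamards cancels: H^4 = I and the state is unchanged.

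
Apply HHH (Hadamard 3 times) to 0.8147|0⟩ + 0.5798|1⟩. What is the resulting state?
0.9861|0⟩ + 0.1661|1⟩

H² = I, so H^3 = H: a single Hadamard. With (a, b) = (0.8147, 0.5798), H gives ((a + b)/√2, (a − b)/√2) = (0.9861, 0.1661).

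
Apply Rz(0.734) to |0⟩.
(0.9334 - 0.3588i)|0⟩

Rz(0.734) = [[e^(−iθ/2), 0], [0, e^(iθ/2)]] with e^(±iθ/2) = cos(θ/2) ± i·sin(θ/2); θ = 0.734, cos(θ/2) ≈ 0.933408, sin(θ/2) ≈ 0.358817.
With a = amp(|0⟩) = 1 and b = amp(|1⟩) = 0:
new amp(|0⟩) = (0.933408 - 0.358817i)·a = (0.9334 - 0.3588i)
new amp(|1⟩) = (0.933408 + 0.358817i)·b = 0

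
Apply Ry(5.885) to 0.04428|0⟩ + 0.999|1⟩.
-0.241|0⟩ - 0.9705|1⟩

Ry(5.885) = [[cos(θ/2), −sin(θ/2)], [sin(θ/2), cos(θ/2)]]; θ = 5.885, cos(θ/2) ≈ -0.980246, sin(θ/2) ≈ 0.19778.
With a = amp(|0⟩) = 0.04428 and b = amp(|1⟩) = 0.999:
new amp(|0⟩) = (-0.980246)·a + (-0.19778)·b = -0.241
new amp(|1⟩) = (0.19778)·a + (-0.980246)·b = -0.9705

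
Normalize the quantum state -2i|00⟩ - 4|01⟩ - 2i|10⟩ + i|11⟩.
-0.4i|00⟩ - 0.8|01⟩ - 0.4i|10⟩ + 0.2i|11⟩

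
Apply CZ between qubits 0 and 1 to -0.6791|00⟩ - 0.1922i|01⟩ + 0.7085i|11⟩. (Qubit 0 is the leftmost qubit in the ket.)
-0.6791|00⟩ - 0.1922i|01⟩ - 0.7085i|11⟩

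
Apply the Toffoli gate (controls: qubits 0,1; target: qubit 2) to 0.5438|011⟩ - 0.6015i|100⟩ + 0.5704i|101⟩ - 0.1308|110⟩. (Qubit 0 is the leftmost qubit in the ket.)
0.5438|011⟩ - 0.6015i|100⟩ + 0.5704i|101⟩ - 0.1308|111⟩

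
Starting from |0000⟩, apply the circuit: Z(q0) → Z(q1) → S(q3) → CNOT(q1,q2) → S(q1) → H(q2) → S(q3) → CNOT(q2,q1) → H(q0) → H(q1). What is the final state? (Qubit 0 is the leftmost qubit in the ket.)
1/√8|0000⟩ + 1/√8|0010⟩ + 1/√8|0100⟩ - 1/√8|0110⟩ + 1/√8|1000⟩ + 1/√8|1010⟩ + 1/√8|1100⟩ - 1/√8|1110⟩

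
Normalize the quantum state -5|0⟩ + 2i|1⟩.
-0.9285|0⟩ + 0.3714i|1⟩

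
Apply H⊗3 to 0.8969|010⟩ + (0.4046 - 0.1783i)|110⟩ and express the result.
(0.4601 - 0.06304i)|000⟩ + (0.4601 - 0.06304i)|001⟩ + (-0.4601 + 0.06304i)|010⟩ + (-0.4601 + 0.06304i)|011⟩ + (0.1741 + 0.06304i)|100⟩ + (0.1741 + 0.06304i)|101⟩ + (-0.1741 - 0.06304i)|110⟩ + (-0.1741 - 0.06304i)|111⟩

H⊗3 gives amp(|y⟩) = (1/2√2) Σ_x (−1)^(x·y) amp(|x⟩), where x·y is the number of positions in which both x and y have a 1.
|000⟩: (0.8969 + (0.4046 - 0.1783i))/(2√2) = (0.4601 - 0.06304i)
|001⟩: (0.8969 + (0.4046 - 0.1783i))/(2√2) = (0.4601 - 0.06304i)
|010⟩: (-0.8969 - (0.4046 - 0.1783i))/(2√2) = (-0.4601 + 0.06304i)
|011⟩: (-0.8969 - (0.4046 - 0.1783i))/(2√2) = (-0.4601 + 0.06304i)
|100⟩: (0.8969 - (0.4046 - 0.1783i))/(2√2) = (0.1741 + 0.06304i)
|101⟩: (0.8969 - (0.4046 - 0.1783i))/(2√2) = (0.1741 + 0.06304i)
|110⟩: (-0.8969 + (0.4046 - 0.1783i))/(2√2) = (-0.1741 - 0.06304i)
|111⟩: (-0.8969 + (0.4046 - 0.1783i))/(2√2) = (-0.1741 - 0.06304i)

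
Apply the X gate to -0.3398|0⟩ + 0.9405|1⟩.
0.9405|0⟩ - 0.3398|1⟩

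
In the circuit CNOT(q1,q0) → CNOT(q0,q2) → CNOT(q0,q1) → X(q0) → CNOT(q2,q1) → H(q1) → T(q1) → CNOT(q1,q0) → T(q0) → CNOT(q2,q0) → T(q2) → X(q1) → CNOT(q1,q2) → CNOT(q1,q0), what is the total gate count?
14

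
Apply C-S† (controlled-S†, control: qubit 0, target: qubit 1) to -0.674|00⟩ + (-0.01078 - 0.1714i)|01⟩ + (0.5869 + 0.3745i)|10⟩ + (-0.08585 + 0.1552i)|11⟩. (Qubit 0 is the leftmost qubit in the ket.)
-0.674|00⟩ + (-0.01078 - 0.1714i)|01⟩ + (0.5869 + 0.3745i)|10⟩ + (0.1552 + 0.08585i)|11⟩

C-S† leaves the control-|0⟩ kets |00⟩, |01⟩ unchanged and applies S† to qubit 1 on the control-|1⟩ pair (|10⟩, |11⟩).
S† = [[1, 0], [0, -i]].
With a = amp(|10⟩) = (0.5869 + 0.3745i) and b = amp(|11⟩) = (-0.08585 + 0.1552i):
new amp(|10⟩) = (1)·a = (0.5869 + 0.3745i)
new amp(|11⟩) = (-i)·b = (0.1552 + 0.08585i)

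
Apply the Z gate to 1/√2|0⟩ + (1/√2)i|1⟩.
1/√2|0⟩ - (1/√2)i|1⟩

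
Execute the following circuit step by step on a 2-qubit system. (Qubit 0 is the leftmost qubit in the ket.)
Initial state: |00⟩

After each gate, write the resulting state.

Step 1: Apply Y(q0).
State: i|10⟩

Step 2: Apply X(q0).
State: i|00⟩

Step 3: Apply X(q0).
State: i|10⟩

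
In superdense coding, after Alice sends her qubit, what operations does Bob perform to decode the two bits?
CNOT (Alice's qubit controls Bob's), then H on Alice's qubit, then measure both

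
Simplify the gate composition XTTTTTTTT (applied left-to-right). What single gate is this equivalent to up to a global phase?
X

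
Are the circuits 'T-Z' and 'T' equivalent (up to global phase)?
No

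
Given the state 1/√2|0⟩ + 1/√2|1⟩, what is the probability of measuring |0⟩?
1/2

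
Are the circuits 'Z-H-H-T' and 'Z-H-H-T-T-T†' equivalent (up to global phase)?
Yes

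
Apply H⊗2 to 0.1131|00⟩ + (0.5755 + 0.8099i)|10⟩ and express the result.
(0.3443 + 0.405i)|00⟩ + (0.3443 + 0.405i)|01⟩ + (-0.2312 - 0.405i)|10⟩ + (-0.2312 - 0.405i)|11⟩

H⊗2 gives amp(|y⟩) = (1/2) Σ_x (−1)^(x·y) amp(|x⟩), where x·y is the number of positions in which both x and y have a 1.
|00⟩: (0.1131 + (0.5755 + 0.8099i))/2 = (0.3443 + 0.405i)
|01⟩: (0.1131 + (0.5755 + 0.8099i))/2 = (0.3443 + 0.405i)
|10⟩: (0.1131 - (0.5755 + 0.8099i))/2 = (-0.2312 - 0.405i)
|11⟩: (0.1131 - (0.5755 + 0.8099i))/2 = (-0.2312 - 0.405i)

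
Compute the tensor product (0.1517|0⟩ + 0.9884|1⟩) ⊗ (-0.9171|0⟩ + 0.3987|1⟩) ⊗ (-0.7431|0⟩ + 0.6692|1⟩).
0.1034|000⟩ - 0.0931|001⟩ - 0.04494|010⟩ + 0.04048|011⟩ + 0.6736|100⟩ - 0.6066|101⟩ - 0.2928|110⟩ + 0.2637|111⟩

amp(|b₁b₂…⟩) = product of the factor amplitudes for bits b₁, b₂, …; only kets whose every factor amplitude is nonzero survive.
|000⟩: (0.1517)(-0.9171)(-0.7431) = 0.1034
|001⟩: (0.1517)(-0.9171)(0.6692) = -0.0931
|010⟩: (0.1517)(0.3987)(-0.7431) = -0.04494
|011⟩: (0.1517)(0.3987)(0.6692) = 0.04048
|100⟩: (0.9884)(-0.9171)(-0.7431) = 0.6736
|101⟩: (0.9884)(-0.9171)(0.6692) = -0.6066
|110⟩: (0.9884)(0.3987)(-0.7431) = -0.2928
|111⟩: (0.9884)(0.3987)(0.6692) = 0.2637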